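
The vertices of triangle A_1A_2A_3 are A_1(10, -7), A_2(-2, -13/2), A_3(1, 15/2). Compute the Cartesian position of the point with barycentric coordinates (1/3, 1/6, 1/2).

P = (1/3)·A_1 + (1/6)·A_2 + (1/2)·A_3.
x-coordinate: (1/3)·10 + (1/6)·(-2) + (1/2)·1 = 7/2.
y-coordinate: (1/3)·(-7) + (1/6)·(-13/2) + (1/2)·(15/2) = 1/3.

(7/2, 1/3)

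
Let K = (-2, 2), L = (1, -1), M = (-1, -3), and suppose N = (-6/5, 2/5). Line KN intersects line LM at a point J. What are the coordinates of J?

Barycentric coordinates of N with respect to KLM: (3/5, 1/5, 1/5).
On side LM the K-coordinate is zero; dropping N's K-weight 3/5 and renormalizing the remaining 1/5 : 1/5 gives weights 1/2, 1/2 on L, M.
J = (1/2)·(1, -1) + (1/2)·(-1, -3) = (0, -2).

(0, -2)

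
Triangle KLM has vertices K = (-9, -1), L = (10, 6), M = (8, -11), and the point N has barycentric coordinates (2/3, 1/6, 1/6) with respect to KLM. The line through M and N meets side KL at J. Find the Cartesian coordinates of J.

Line MN meets KL where the M-coordinate vanishes; zeroing N's M-weight and renormalizing leaves K, L-weights 2/3 : 1/6 → (4/5, 1/5).
So J = (4/5)·K + (1/5)·L = (-26/5, 2/5).

(-26/5, 2/5)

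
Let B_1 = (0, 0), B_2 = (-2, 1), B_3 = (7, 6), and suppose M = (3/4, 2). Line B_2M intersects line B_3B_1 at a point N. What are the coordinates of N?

(7/2, 3)

Barycentric coordinates of M with respect to B_1B_2B_3: (1/4, 1/2, 1/4).
On side B_3B_1 the B_2-coordinate is zero; dropping M's B_2-weight 1/2 and renormalizing the remaining 1/4 : 1/4 gives weights 1/2, 1/2 on B_3, B_1.
N = (1/2)·(7, 6) + (1/2)·(0, 0) = (7/2, 3).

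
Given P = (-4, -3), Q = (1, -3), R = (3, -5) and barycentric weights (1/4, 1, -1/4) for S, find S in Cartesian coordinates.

(-3/4, -5/2)

S = (1/4)·P + 1·Q + (-1/4)·R.
x-coordinate: (1/4)·(-4) + 1·1 + (-1/4)·3 = -3/4.
y-coordinate: (1/4)·(-3) + 1·(-3) + (-1/4)·(-5) = -5/2.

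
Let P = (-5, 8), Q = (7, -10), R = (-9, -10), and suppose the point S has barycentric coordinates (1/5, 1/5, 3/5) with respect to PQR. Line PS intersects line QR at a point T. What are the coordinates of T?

(-5, -10)

Line PS meets QR where the P-coordinate vanishes; zeroing S's P-weight and renormalizing leaves Q, R-weights 1/5 : 3/5 → (1/4, 3/4).
So T = (1/4)·Q + (3/4)·R = (-5, -10).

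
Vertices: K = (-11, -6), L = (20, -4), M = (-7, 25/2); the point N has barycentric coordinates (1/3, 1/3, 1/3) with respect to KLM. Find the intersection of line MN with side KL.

Line MN meets KL where the M-coordinate vanishes; zeroing N's M-weight and renormalizing leaves K, L-weights 1/3 : 1/3 → (1/2, 1/2).
So J = (1/2)·K + (1/2)·L = (9/2, -5).

(9/2, -5)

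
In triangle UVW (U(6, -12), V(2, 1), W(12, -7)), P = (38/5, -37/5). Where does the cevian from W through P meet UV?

Barycentric coordinates of P with respect to UVW: (2/5, 1/5, 2/5).
On side UV the W-coordinate is zero; dropping P's W-weight 2/5 and renormalizing the remaining 2/5 : 1/5 gives weights 2/3, 1/3 on U, V.
Q = (2/3)·(6, -12) + (1/3)·(2, 1) = (14/3, -23/3).

(14/3, -23/3)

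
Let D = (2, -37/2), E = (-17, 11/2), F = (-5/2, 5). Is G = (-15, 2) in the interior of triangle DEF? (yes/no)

no

Barycentric coordinates of G: (199/1354, 1229/1354, -37/677).
The three coordinates are positive, positive, negative; a point is interior exactly when all three are positive.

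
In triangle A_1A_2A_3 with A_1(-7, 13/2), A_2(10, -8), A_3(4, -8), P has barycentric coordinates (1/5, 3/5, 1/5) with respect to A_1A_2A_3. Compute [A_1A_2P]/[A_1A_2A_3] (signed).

1/5

The signed ratio [A_1A_2P]/[A_1A_2A_3] equals the barycentric coordinate of P at vertex A_3, which is 1/5.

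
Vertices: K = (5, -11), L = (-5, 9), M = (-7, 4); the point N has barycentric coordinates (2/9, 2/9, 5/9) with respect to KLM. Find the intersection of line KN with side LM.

(-45/7, 38/7)

Line KN meets LM where the K-coordinate vanishes; zeroing N's K-weight and renormalizing leaves L, M-weights 2/9 : 5/9 → (2/7, 5/7).
So J = (2/7)·L + (5/7)·M = (-45/7, 38/7).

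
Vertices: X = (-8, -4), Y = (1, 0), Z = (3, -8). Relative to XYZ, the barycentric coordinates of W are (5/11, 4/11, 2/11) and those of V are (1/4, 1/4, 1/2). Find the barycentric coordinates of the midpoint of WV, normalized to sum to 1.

Since both coordinate triples sum to 1, the midpoint's barycentrics are the componentwise average.
(5/11+1/4)/2 = 31/88; similarly 27/88 and 15/44.

(31/88, 27/88, 15/44)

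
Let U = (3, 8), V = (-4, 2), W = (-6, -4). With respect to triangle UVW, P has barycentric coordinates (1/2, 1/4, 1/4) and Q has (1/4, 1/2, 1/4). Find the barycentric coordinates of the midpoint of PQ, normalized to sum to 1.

Since both coordinate triples sum to 1, the midpoint's barycentrics are the componentwise average.
(1/2+1/4)/2 = 3/8; similarly 3/8 and 1/4.

(3/8, 3/8, 1/4)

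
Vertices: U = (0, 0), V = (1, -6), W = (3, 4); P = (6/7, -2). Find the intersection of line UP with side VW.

Barycentric coordinates of P with respect to UVW: (3/7, 3/7, 1/7).
On side VW the U-coordinate is zero; dropping P's U-weight 3/7 and renormalizing the remaining 3/7 : 1/7 gives weights 3/4, 1/4 on V, W.
Q = (3/4)·(1, -6) + (1/4)·(3, 4) = (3/2, -7/2).

(3/2, -7/2)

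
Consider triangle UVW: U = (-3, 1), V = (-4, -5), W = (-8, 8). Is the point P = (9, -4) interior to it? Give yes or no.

no

Barycentric coordinates of P: (173/37, -59/37, -77/37).
The three coordinates are positive, negative, negative; a point is interior exactly when all three are positive.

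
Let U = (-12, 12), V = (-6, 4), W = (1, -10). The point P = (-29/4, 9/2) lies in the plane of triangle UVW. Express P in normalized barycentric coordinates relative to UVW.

(1/2, 1/4, 1/4)

Signed area of the reference triangle: [UVW] = ½·((-12)·(4−(-10)) + (-6)·(-10−12) + 1·(12−4)) = ½·(-168 + 132 + 8) = -14.
[PVW] = ½·((-29/4)·(4−(-10)) + (-6)·(-10−(9/2)) + 1·(9/2−4)) = ½·(-203/2 + 87 + 1/2) = -7, so the U-coordinate is (-7)/(-14) = 1/2.
[UPW] = ½·((-12)·(9/2−(-10)) + (-29/4)·(-10−12) + 1·(12−(9/2))) = ½·(-174 + 319/2 + 15/2) = -7/2, so the V-coordinate is 1/4.
[UVP] = ½·((-12)·(4−(9/2)) + (-6)·(9/2−12) + (-29/4)·(12−4)) = ½·(6 + 45 − 58) = -7/2, so the W-coordinate is 1/4.
Check: 1/2 + 1/4 + 1/4 = 1.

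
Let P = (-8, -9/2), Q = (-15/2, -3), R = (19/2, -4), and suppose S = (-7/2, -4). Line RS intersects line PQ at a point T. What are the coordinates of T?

(-47/6, -4)

Barycentric coordinates of S with respect to PQR: (1/2, 1/4, 1/4).
On side PQ the R-coordinate is zero; dropping S's R-weight 1/4 and renormalizing the remaining 1/2 : 1/4 gives weights 2/3, 1/3 on P, Q.
T = (2/3)·(-8, -9/2) + (1/3)·(-15/2, -3) = (-47/6, -4).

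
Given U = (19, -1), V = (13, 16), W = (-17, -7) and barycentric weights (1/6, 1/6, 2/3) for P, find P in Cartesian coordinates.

(-6, -13/6)

P = (1/6)·U + (1/6)·V + (2/3)·W.
x-coordinate: (1/6)·19 + (1/6)·13 + (2/3)·(-17) = -6.
y-coordinate: (1/6)·(-1) + (1/6)·16 + (2/3)·(-7) = -13/6.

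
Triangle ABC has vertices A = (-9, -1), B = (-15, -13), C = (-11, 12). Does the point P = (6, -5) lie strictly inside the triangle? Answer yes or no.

Barycentric coordinates of P: (29/6, -11/6, -2).
The three coordinates are positive, negative, negative; a point is interior exactly when all three are positive.

no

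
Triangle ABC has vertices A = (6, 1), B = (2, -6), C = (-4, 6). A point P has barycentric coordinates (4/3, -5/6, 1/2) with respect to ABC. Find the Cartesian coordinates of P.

P = (4/3)·A + (-5/6)·B + (1/2)·C.
x-coordinate: (4/3)·6 + (-5/6)·2 + (1/2)·(-4) = 13/3.
y-coordinate: (4/3)·1 + (-5/6)·(-6) + (1/2)·6 = 28/3.

(13/3, 28/3)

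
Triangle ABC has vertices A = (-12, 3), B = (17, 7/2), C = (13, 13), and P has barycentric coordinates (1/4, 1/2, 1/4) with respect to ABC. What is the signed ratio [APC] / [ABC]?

1/2

The signed ratio [APC]/[ABC] equals the barycentric coordinate of P at vertex B, which is 1/2.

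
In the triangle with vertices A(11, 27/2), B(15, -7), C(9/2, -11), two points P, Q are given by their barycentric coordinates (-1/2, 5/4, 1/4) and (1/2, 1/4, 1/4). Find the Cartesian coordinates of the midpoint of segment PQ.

(99/8, -8)

Barycentric coordinates of the midpoint are the average: (0, 3/4, 1/4).
Converting: 0·A + (3/4)·B + (1/4)·C = (99/8, -8).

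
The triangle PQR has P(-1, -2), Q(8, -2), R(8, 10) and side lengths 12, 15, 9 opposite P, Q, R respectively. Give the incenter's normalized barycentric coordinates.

The incenter has barycentric coordinates proportional to the opposite side lengths: (12 : 15 : 9).
Normalizing by 12+15+9 = 36 gives (1/3, 5/12, 1/4).

(1/3, 5/12, 1/4)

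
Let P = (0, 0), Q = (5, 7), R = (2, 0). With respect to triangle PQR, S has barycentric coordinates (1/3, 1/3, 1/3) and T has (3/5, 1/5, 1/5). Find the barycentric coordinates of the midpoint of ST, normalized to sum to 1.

Since both coordinate triples sum to 1, the midpoint's barycentrics are the componentwise average.
(1/3+3/5)/2 = 7/15; similarly 4/15 and 4/15.

(7/15, 4/15, 4/15)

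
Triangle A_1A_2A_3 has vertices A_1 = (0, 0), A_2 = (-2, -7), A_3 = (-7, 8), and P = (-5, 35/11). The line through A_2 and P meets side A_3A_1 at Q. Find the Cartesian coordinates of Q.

(-49/8, 7)

Barycentric coordinates of P with respect to A_1A_2A_3: (1/11, 3/11, 7/11).
On side A_3A_1 the A_2-coordinate is zero; dropping P's A_2-weight 3/11 and renormalizing the remaining 7/11 : 1/11 gives weights 7/8, 1/8 on A_3, A_1.
Q = (7/8)·(-7, 8) + (1/8)·(0, 0) = (-49/8, 7).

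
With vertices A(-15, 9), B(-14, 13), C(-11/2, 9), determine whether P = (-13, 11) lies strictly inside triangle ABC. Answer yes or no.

yes

Barycentric coordinates of P: (13/38, 1/2, 3/19).
The three coordinates are positive, positive, positive; a point is interior exactly when all three are positive.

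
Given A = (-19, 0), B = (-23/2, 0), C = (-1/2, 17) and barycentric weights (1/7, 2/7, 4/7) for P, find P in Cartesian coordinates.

P = (1/7)·A + (2/7)·B + (4/7)·C.
x-coordinate: (1/7)·(-19) + (2/7)·(-23/2) + (4/7)·(-1/2) = -44/7.
y-coordinate: (1/7)·0 + (2/7)·0 + (4/7)·17 = 68/7.

(-44/7, 68/7)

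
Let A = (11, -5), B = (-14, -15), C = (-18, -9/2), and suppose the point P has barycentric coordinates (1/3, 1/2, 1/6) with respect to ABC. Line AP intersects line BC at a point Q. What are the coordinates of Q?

Line AP meets BC where the A-coordinate vanishes; zeroing P's A-weight and renormalizing leaves B, C-weights 1/2 : 1/6 → (3/4, 1/4).
So Q = (3/4)·B + (1/4)·C = (-15, -99/8).

(-15, -99/8)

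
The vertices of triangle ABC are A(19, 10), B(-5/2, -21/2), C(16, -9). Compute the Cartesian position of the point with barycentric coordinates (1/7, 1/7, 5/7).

P = (1/7)·A + (1/7)·B + (5/7)·C.
x-coordinate: (1/7)·19 + (1/7)·(-5/2) + (5/7)·16 = 193/14.
y-coordinate: (1/7)·10 + (1/7)·(-21/2) + (5/7)·(-9) = -13/2.

(193/14, -13/2)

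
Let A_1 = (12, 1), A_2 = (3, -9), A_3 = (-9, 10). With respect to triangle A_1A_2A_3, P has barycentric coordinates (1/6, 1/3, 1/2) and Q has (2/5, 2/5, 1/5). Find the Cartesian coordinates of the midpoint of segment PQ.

(27/20, 29/60)

Barycentric coordinates of the midpoint are the average: (17/60, 11/30, 7/20).
Converting: (17/60)·A_1 + (11/30)·A_2 + (7/20)·A_3 = (27/20, 29/60).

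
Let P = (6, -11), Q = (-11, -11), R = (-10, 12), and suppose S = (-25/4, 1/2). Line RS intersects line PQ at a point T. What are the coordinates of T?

(-5/2, -11)

Barycentric coordinates of S with respect to PQR: (1/4, 1/4, 1/2).
On side PQ the R-coordinate is zero; dropping S's R-weight 1/2 and renormalizing the remaining 1/4 : 1/4 gives weights 1/2, 1/2 on P, Q.
T = (1/2)·(6, -11) + (1/2)·(-11, -11) = (-5/2, -11).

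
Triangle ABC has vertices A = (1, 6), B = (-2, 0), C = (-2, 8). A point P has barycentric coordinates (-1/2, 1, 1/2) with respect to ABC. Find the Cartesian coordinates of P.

(-7/2, 1)

P = (-1/2)·A + 1·B + (1/2)·C.
x-coordinate: (-1/2)·1 + 1·(-2) + (1/2)·(-2) = -7/2.
y-coordinate: (-1/2)·6 + 1·0 + (1/2)·8 = 1.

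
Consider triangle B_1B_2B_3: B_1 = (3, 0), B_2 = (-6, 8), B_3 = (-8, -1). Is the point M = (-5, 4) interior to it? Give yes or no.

Barycentric coordinates of M: (17/97, 52/97, 28/97).
The three coordinates are positive, positive, positive; a point is interior exactly when all three are positive.

yes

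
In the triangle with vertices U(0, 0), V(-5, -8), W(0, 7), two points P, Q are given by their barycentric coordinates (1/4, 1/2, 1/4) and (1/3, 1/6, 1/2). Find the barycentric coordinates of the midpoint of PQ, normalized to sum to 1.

Since both coordinate triples sum to 1, the midpoint's barycentrics are the componentwise average.
(1/4+1/3)/2 = 7/24; similarly 1/3 and 3/8.

(7/24, 1/3, 3/8)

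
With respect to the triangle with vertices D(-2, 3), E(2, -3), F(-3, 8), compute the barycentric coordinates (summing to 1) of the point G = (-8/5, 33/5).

Signed area of the reference triangle: [DEF] = ½·((-2)·(-3−8) + 2·(8−3) + (-3)·(3−(-3))) = ½·(22 + 10 − 18) = 7.
[GEF] = ½·((-8/5)·(-3−8) + 2·(8−(33/5)) + (-3)·(33/5−(-3))) = ½·(88/5 + 14/5 − 144/5) = -21/5, so the D-coordinate is (-21/5)/7 = -3/5.
[DGF] = ½·((-2)·(33/5−8) + (-8/5)·(8−3) + (-3)·(3−(33/5))) = ½·(14/5 − 8 + 54/5) = 14/5, so the E-coordinate is 2/5.
[DEG] = ½·((-2)·(-3−(33/5)) + 2·(33/5−3) + (-8/5)·(3−(-3))) = ½·(96/5 + 36/5 − 48/5) = 42/5, so the F-coordinate is 6/5.

(-3/5, 2/5, 6/5)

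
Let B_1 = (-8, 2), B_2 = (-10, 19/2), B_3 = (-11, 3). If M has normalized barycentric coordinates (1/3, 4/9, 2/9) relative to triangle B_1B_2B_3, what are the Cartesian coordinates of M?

M = (1/3)·B_1 + (4/9)·B_2 + (2/9)·B_3.
x-coordinate: (1/3)·(-8) + (4/9)·(-10) + (2/9)·(-11) = -86/9.
y-coordinate: (1/3)·2 + (4/9)·(19/2) + (2/9)·3 = 50/9.

(-86/9, 50/9)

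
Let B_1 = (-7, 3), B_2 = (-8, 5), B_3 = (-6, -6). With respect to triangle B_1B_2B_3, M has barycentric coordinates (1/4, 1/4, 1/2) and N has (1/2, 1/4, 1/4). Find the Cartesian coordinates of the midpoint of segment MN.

Barycentric coordinates of the midpoint are the average: (3/8, 1/4, 3/8).
Converting: (3/8)·B_1 + (1/4)·B_2 + (3/8)·B_3 = (-55/8, 1/8).

(-55/8, 1/8)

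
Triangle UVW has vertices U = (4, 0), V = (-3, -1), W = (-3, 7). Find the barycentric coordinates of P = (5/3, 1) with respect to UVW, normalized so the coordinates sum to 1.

Signed area of the reference triangle: [UVW] = ½·(4·(-1−7) + (-3)·(7−0) + (-3)·(0−(-1))) = ½·(-32 − 21 − 3) = -28.
[PVW] = ½·((5/3)·(-1−7) + (-3)·(7−1) + (-3)·(1−(-1))) = ½·(-40/3 − 18 − 6) = -56/3, so the U-coordinate is (-56/3)/(-28) = 2/3.
[UPW] = ½·(4·(1−7) + (5/3)·(7−0) + (-3)·(0−1)) = ½·(-24 + 35/3 + 3) = -14/3, so the V-coordinate is 1/6.
[UVP] = ½·(4·(-1−1) + (-3)·(1−0) + (5/3)·(0−(-1))) = ½·(-8 − 3 + 5/3) = -14/3, so the W-coordinate is 1/6.

(2/3, 1/6, 1/6)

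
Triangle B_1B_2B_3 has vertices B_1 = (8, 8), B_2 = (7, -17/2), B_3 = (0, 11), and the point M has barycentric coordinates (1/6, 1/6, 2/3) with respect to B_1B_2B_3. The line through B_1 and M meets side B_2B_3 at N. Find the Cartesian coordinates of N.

Line B_1M meets B_2B_3 where the B_1-coordinate vanishes; zeroing M's B_1-weight and renormalizing leaves B_2, B_3-weights 1/6 : 2/3 → (1/5, 4/5).
So N = (1/5)·B_2 + (4/5)·B_3 = (7/5, 71/10).

(7/5, 71/10)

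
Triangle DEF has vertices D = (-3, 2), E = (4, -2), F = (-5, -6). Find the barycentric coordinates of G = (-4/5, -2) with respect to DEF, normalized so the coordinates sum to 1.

(3/10, 2/5, 3/10)

Signed area of the reference triangle: [DEF] = ½·((-3)·(-2−(-6)) + 4·(-6−2) + (-5)·(2−(-2))) = ½·(-12 − 32 − 20) = -32.
[GEF] = ½·((-4/5)·(-2−(-6)) + 4·(-6−(-2)) + (-5)·(-2−(-2))) = ½·(-16/5 − 16 + 0) = -48/5, so the D-coordinate is (-48/5)/(-32) = 3/10.
[DGF] = ½·((-3)·(-2−(-6)) + (-4/5)·(-6−2) + (-5)·(2−(-2))) = ½·(-12 + 32/5 − 20) = -64/5, so the E-coordinate is 2/5.
[DEG] = ½·((-3)·(-2−(-2)) + 4·(-2−2) + (-4/5)·(2−(-2))) = ½·(0 − 16 − 16/5) = -48/5, so the F-coordinate is 3/10.
Check: 3/10 + 2/5 + 3/10 = 1.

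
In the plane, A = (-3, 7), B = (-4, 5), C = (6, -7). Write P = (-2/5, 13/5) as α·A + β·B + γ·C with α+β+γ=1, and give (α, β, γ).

Signed area of the reference triangle: [ABC] = ½·((-3)·(5−(-7)) + (-4)·(-7−7) + 6·(7−5)) = ½·(-36 + 56 + 12) = 16.
[PBC] = ½·((-2/5)·(5−(-7)) + (-4)·(-7−(13/5)) + 6·(13/5−5)) = ½·(-24/5 + 192/5 − 72/5) = 48/5, so the A-coordinate is (48/5)/16 = 3/5.
[APC] = ½·((-3)·(13/5−(-7)) + (-2/5)·(-7−7) + 6·(7−(13/5))) = ½·(-144/5 + 28/5 + 132/5) = 8/5, so the B-coordinate is 1/10.
[ABP] = ½·((-3)·(5−(13/5)) + (-4)·(13/5−7) + (-2/5)·(7−5)) = ½·(-36/5 + 88/5 − 4/5) = 24/5, so the C-coordinate is 3/10.

(3/5, 1/10, 3/10)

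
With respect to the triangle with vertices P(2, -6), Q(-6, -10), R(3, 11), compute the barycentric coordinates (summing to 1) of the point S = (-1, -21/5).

Signed area of the reference triangle: [PQR] = ½·(2·(-10−11) + (-6)·(11−(-6)) + 3·(-6−(-10))) = ½·(-42 − 102 + 12) = -66.
[SQR] = ½·((-1)·(-10−11) + (-6)·(11−(-21/5)) + 3·(-21/5−(-10))) = ½·(21 − 456/5 + 87/5) = -132/5, so the P-coordinate is (-132/5)/(-66) = 2/5.
[PSR] = ½·(2·(-21/5−11) + (-1)·(11−(-6)) + 3·(-6−(-21/5))) = ½·(-152/5 − 17 − 27/5) = -132/5, so the Q-coordinate is 2/5.
[PQS] = ½·(2·(-10−(-21/5)) + (-6)·(-21/5−(-6)) + (-1)·(-6−(-10))) = ½·(-58/5 − 54/5 − 4) = -66/5, so the R-coordinate is 1/5.
Check: 2/5 + 2/5 + 1/5 = 1.

(2/5, 2/5, 1/5)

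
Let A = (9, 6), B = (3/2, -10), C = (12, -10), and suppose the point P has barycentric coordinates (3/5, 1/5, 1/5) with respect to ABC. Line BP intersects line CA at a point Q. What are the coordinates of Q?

Line BP meets CA where the B-coordinate vanishes; zeroing P's B-weight and renormalizing leaves C, A-weights 1/5 : 3/5 → (1/4, 3/4).
So Q = (1/4)·C + (3/4)·A = (39/4, 2).

(39/4, 2)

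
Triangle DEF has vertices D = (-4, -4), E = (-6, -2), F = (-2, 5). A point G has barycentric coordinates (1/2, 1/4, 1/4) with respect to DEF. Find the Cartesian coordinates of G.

G = (1/2)·D + (1/4)·E + (1/4)·F.
x-coordinate: (1/2)·(-4) + (1/4)·(-6) + (1/4)·(-2) = -4.
y-coordinate: (1/2)·(-4) + (1/4)·(-2) + (1/4)·5 = -5/4.

(-4, -5/4)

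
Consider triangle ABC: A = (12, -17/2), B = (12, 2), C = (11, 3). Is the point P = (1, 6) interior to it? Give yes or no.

Barycentric coordinates of P: (2/3, -32/3, 11).
The three coordinates are positive, negative, positive; a point is interior exactly when all three are positive.

no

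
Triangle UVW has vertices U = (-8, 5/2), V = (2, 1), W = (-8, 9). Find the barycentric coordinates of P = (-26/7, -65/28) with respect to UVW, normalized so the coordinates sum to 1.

(17/14, 3/7, -9/14)

Signed area of the reference triangle: [UVW] = ½·((-8)·(1−9) + 2·(9−(5/2)) + (-8)·(5/2−1)) = ½·(64 + 13 − 12) = 65/2.
[PVW] = ½·((-26/7)·(1−9) + 2·(9−(-65/28)) + (-8)·(-65/28−1)) = ½·(208/7 + 317/14 + 186/7) = 1105/28, so the U-coordinate is (1105/28)/(65/2) = 17/14.
[UPW] = ½·((-8)·(-65/28−9) + (-26/7)·(9−(5/2)) + (-8)·(5/2−(-65/28))) = ½·(634/7 − 169/7 − 270/7) = 195/14, so the V-coordinate is 3/7.
[UVP] = ½·((-8)·(1−(-65/28)) + 2·(-65/28−(5/2)) + (-26/7)·(5/2−1)) = ½·(-186/7 − 135/14 − 39/7) = -585/28, so the W-coordinate is -9/14.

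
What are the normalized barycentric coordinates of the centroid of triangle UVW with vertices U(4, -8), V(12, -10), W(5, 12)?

The centroid is the average of the vertices, so each weight is 1/3.

(1/3, 1/3, 1/3)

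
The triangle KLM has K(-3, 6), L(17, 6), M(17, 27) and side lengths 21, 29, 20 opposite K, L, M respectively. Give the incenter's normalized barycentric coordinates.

(3/10, 29/70, 2/7)

The incenter has barycentric coordinates proportional to the opposite side lengths: (21 : 29 : 20).
Normalizing by 21+29+20 = 70 gives (3/10, 29/70, 2/7).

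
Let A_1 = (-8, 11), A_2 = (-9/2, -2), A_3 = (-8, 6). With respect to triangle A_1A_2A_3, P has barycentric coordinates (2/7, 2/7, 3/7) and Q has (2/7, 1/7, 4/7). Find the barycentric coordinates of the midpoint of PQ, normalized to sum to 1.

(2/7, 3/14, 1/2)

Since both coordinate triples sum to 1, the midpoint's barycentrics are the componentwise average.
(2/7+2/7)/2 = 2/7; similarly 3/14 and 1/2.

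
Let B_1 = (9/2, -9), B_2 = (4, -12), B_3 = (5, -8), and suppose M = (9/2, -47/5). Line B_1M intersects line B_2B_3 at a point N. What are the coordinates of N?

Barycentric coordinates of M with respect to B_1B_2B_3: (3/5, 1/5, 1/5).
On side B_2B_3 the B_1-coordinate is zero; dropping M's B_1-weight 3/5 and renormalizing the remaining 1/5 : 1/5 gives weights 1/2, 1/2 on B_2, B_3.
N = (1/2)·(4, -12) + (1/2)·(5, -8) = (9/2, -10).

(9/2, -10)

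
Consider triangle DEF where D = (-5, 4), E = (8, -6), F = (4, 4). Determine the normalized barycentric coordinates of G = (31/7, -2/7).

(1/7, 3/7, 3/7)

Signed area of the reference triangle: [DEF] = ½·((-5)·(-6−4) + 8·(4−4) + 4·(4−(-6))) = ½·(50 + 0 + 40) = 45.
[GEF] = ½·((31/7)·(-6−4) + 8·(4−(-2/7)) + 4·(-2/7−(-6))) = ½·(-310/7 + 240/7 + 160/7) = 45/7, so the D-coordinate is (45/7)/45 = 1/7.
[DGF] = ½·((-5)·(-2/7−4) + (31/7)·(4−4) + 4·(4−(-2/7))) = ½·(150/7 + 0 + 120/7) = 135/7, so the E-coordinate is 3/7.
[DEG] = ½·((-5)·(-6−(-2/7)) + 8·(-2/7−4) + (31/7)·(4−(-6))) = ½·(200/7 − 240/7 + 310/7) = 135/7, so the F-coordinate is 3/7.
Check: 1/7 + 3/7 + 3/7 = 1.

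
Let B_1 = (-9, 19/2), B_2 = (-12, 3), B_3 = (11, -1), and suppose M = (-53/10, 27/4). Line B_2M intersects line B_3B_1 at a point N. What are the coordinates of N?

Barycentric coordinates of M with respect to B_1B_2B_3: (7/10, 1/10, 1/5).
On side B_3B_1 the B_2-coordinate is zero; dropping M's B_2-weight 1/10 and renormalizing the remaining 1/5 : 7/10 gives weights 2/9, 7/9 on B_3, B_1.
N = (2/9)·(11, -1) + (7/9)·(-9, 19/2) = (-41/9, 43/6).

(-41/9, 43/6)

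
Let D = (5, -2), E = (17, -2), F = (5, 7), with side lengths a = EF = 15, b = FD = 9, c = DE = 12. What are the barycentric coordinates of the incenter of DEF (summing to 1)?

(5/12, 1/4, 1/3)

The incenter has barycentric coordinates proportional to the opposite side lengths: (15 : 9 : 12).
Normalizing by 15+9+12 = 36 gives (5/12, 1/4, 1/3).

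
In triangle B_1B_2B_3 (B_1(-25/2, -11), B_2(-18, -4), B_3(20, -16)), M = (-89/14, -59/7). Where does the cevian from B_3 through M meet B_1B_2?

Barycentric coordinates of M with respect to B_1B_2B_3: (1/7, 4/7, 2/7).
On side B_1B_2 the B_3-coordinate is zero; dropping M's B_3-weight 2/7 and renormalizing the remaining 1/7 : 4/7 gives weights 1/5, 4/5 on B_1, B_2.
N = (1/5)·(-25/2, -11) + (4/5)·(-18, -4) = (-169/10, -27/5).

(-169/10, -27/5)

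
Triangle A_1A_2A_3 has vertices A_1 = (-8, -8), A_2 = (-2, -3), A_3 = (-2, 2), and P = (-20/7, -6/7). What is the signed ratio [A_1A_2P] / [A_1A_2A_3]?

[A_1A_2A_3] = ½·((-8)·(-3−2) + (-2)·(2−(-8)) + (-2)·(-8−(-3))) = ½·(40 − 20 + 10) = 15.
[A_1A_2P] = ½·((-8)·(-3−(-6/7)) + (-2)·(-6/7−(-8)) + (-20/7)·(-8−(-3))) = ½·(120/7 − 100/7 + 100/7) = 60/7, so the ratio is (60/7)/15 = 4/7.

4/7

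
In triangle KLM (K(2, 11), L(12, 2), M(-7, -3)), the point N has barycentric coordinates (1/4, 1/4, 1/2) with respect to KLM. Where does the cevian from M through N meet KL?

Line MN meets KL where the M-coordinate vanishes; zeroing N's M-weight and renormalizing leaves K, L-weights 1/4 : 1/4 → (1/2, 1/2).
So J = (1/2)·K + (1/2)·L = (7, 13/2).

(7, 13/2)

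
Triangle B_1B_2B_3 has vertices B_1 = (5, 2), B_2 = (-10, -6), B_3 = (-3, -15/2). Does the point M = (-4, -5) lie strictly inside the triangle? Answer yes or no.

Barycentric coordinates of M: (32/157, 59/157, 66/157).
The three coordinates are positive, positive, positive; a point is interior exactly when all three are positive.

yes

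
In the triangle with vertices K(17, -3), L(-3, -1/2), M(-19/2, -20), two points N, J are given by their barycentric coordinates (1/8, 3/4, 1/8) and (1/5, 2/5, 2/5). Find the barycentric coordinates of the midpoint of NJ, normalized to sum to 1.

Since both coordinate triples sum to 1, the midpoint's barycentrics are the componentwise average.
(1/8+1/5)/2 = 13/80; similarly 23/40 and 21/80.

(13/80, 23/40, 21/80)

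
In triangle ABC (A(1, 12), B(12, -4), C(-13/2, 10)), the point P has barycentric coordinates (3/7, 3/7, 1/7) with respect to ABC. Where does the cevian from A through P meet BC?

Line AP meets BC where the A-coordinate vanishes; zeroing P's A-weight and renormalizing leaves B, C-weights 3/7 : 1/7 → (3/4, 1/4).
So Q = (3/4)·B + (1/4)·C = (59/8, -1/2).

(59/8, -1/2)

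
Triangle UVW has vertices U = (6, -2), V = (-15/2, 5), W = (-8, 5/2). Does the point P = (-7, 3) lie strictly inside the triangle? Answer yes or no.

Barycentric coordinates of P: (9/149, 46/149, 94/149).
The three coordinates are positive, positive, positive; a point is interior exactly when all three are positive.

yes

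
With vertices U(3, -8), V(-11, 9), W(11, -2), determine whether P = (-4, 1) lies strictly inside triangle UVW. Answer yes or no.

Barycentric coordinates of P: (9/20, 57/110, 7/220).
The three coordinates are positive, positive, positive; a point is interior exactly when all three are positive.

yes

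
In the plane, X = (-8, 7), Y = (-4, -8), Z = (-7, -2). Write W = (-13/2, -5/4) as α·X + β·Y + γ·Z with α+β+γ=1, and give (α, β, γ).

Signed area of the reference triangle: [XYZ] = ½·((-8)·(-8−(-2)) + (-4)·(-2−7) + (-7)·(7−(-8))) = ½·(48 + 36 − 105) = -21/2.
[WYZ] = ½·((-13/2)·(-8−(-2)) + (-4)·(-2−(-5/4)) + (-7)·(-5/4−(-8))) = ½·(39 + 3 − 189/4) = -21/8, so the X-coordinate is (-21/8)/(-21/2) = 1/4.
[XWZ] = ½·((-8)·(-5/4−(-2)) + (-13/2)·(-2−7) + (-7)·(7−(-5/4))) = ½·(-6 + 117/2 − 231/4) = -21/8, so the Y-coordinate is 1/4.
[XYW] = ½·((-8)·(-8−(-5/4)) + (-4)·(-5/4−7) + (-13/2)·(7−(-8))) = ½·(54 + 33 − 195/2) = -21/4, so the Z-coordinate is 1/2.

(1/4, 1/4, 1/2)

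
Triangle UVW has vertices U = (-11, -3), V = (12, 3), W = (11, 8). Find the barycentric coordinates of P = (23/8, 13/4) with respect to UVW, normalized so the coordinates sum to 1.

Signed area of the reference triangle: [UVW] = ½·((-11)·(3−8) + 12·(8−(-3)) + 11·(-3−3)) = ½·(55 + 132 − 66) = 121/2.
[PVW] = ½·((23/8)·(3−8) + 12·(8−(13/4)) + 11·(13/4−3)) = ½·(-115/8 + 57 + 11/4) = 363/16, so the U-coordinate is (363/16)/(121/2) = 3/8.
[UPW] = ½·((-11)·(13/4−8) + (23/8)·(8−(-3)) + 11·(-3−(13/4))) = ½·(209/4 + 253/8 − 275/4) = 121/16, so the V-coordinate is 1/8.
[UVP] = ½·((-11)·(3−(13/4)) + 12·(13/4−(-3)) + (23/8)·(-3−3)) = ½·(11/4 + 75 − 69/4) = 121/4, so the W-coordinate is 1/2.

(3/8, 1/8, 1/2)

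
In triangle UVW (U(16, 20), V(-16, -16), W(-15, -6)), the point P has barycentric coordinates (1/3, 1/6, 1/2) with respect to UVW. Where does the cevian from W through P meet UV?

Line WP meets UV where the W-coordinate vanishes; zeroing P's W-weight and renormalizing leaves U, V-weights 1/3 : 1/6 → (2/3, 1/3).
So Q = (2/3)·U + (1/3)·V = (16/3, 8).

(16/3, 8)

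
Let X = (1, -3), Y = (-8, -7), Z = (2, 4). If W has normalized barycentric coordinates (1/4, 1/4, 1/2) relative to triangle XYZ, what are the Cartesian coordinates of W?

(-3/4, -1/2)

W = (1/4)·X + (1/4)·Y + (1/2)·Z.
x-coordinate: (1/4)·1 + (1/4)·(-8) + (1/2)·2 = -3/4.
y-coordinate: (1/4)·(-3) + (1/4)·(-7) + (1/2)·4 = -1/2.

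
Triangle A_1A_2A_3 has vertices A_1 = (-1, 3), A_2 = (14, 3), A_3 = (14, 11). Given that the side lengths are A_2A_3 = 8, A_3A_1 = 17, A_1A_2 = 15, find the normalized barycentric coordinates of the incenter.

The incenter has barycentric coordinates proportional to the opposite side lengths: (8 : 17 : 15).
Normalizing by 8+17+15 = 40 gives (1/5, 17/40, 3/8).

(1/5, 17/40, 3/8)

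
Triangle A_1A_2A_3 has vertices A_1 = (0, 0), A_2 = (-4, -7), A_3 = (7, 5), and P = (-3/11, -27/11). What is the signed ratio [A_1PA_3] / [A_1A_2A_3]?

[A_1A_2A_3] = ½·(0·(-7−5) + (-4)·(5−0) + 7·(0−(-7))) = ½·(0 − 20 + 49) = 29/2.
[A_1PA_3] = ½·(0·(-27/11−5) + (-3/11)·(5−0) + 7·(0−(-27/11))) = ½·(0 − 15/11 + 189/11) = 87/11, so the ratio is (87/11)/(29/2) = 6/11.

6/11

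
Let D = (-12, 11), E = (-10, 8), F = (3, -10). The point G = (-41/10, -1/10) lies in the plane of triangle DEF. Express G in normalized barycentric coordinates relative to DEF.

Signed area of the reference triangle: [DEF] = ½·((-12)·(8−(-10)) + (-10)·(-10−11) + 3·(11−8)) = ½·(-216 + 210 + 9) = 3/2.
[GEF] = ½·((-41/10)·(8−(-10)) + (-10)·(-10−(-1/10)) + 3·(-1/10−8)) = ½·(-369/5 + 99 − 243/10) = 9/20, so the D-coordinate is (9/20)/(3/2) = 3/10.
[DGF] = ½·((-12)·(-1/10−(-10)) + (-41/10)·(-10−11) + 3·(11−(-1/10))) = ½·(-594/5 + 861/10 + 333/10) = 3/10, so the E-coordinate is 1/5.
[DEG] = ½·((-12)·(8−(-1/10)) + (-10)·(-1/10−11) + (-41/10)·(11−8)) = ½·(-486/5 + 111 − 123/10) = 3/4, so the F-coordinate is 1/2.
Check: 3/10 + 1/5 + 1/2 = 1.

(3/10, 1/5, 1/2)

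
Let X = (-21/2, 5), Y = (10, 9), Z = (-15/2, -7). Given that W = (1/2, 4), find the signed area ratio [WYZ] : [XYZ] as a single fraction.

[XYZ] = ½·((-21/2)·(9−(-7)) + 10·(-7−5) + (-15/2)·(5−9)) = ½·(-168 − 120 + 30) = -129.
[WYZ] = ½·((1/2)·(9−(-7)) + 10·(-7−4) + (-15/2)·(4−9)) = ½·(8 − 110 + 75/2) = -129/4, so the ratio is (-129/4)/(-129) = 1/4.

1/4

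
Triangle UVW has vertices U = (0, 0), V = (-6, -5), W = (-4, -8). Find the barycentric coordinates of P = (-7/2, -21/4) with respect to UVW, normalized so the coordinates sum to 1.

(1/4, 1/4, 1/2)

Signed area of the reference triangle: [UVW] = ½·(0·(-5−(-8)) + (-6)·(-8−0) + (-4)·(0−(-5))) = ½·(0 + 48 − 20) = 14.
[PVW] = ½·((-7/2)·(-5−(-8)) + (-6)·(-8−(-21/4)) + (-4)·(-21/4−(-5))) = ½·(-21/2 + 33/2 + 1) = 7/2, so the U-coordinate is (7/2)/14 = 1/4.
[UPW] = ½·(0·(-21/4−(-8)) + (-7/2)·(-8−0) + (-4)·(0−(-21/4))) = ½·(0 + 28 − 21) = 7/2, so the V-coordinate is 1/4.
[UVP] = ½·(0·(-5−(-21/4)) + (-6)·(-21/4−0) + (-7/2)·(0−(-5))) = ½·(0 + 63/2 − 35/2) = 7, so the W-coordinate is 1/2.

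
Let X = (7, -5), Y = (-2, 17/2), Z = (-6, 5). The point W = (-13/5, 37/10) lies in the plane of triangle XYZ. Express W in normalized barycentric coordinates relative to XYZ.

(1/5, 1/5, 3/5)

Signed area of the reference triangle: [XYZ] = ½·(7·(17/2−5) + (-2)·(5−(-5)) + (-6)·(-5−(17/2))) = ½·(49/2 − 20 + 81) = 171/4.
[WYZ] = ½·((-13/5)·(17/2−5) + (-2)·(5−(37/10)) + (-6)·(37/10−(17/2))) = ½·(-91/10 − 13/5 + 144/5) = 171/20, so the X-coordinate is (171/20)/(171/4) = 1/5.
[XWZ] = ½·(7·(37/10−5) + (-13/5)·(5−(-5)) + (-6)·(-5−(37/10))) = ½·(-91/10 − 26 + 261/5) = 171/20, so the Y-coordinate is 1/5.
[XYW] = ½·(7·(17/2−(37/10)) + (-2)·(37/10−(-5)) + (-13/5)·(-5−(17/2))) = ½·(168/5 − 87/5 + 351/10) = 513/20, so the Z-coordinate is 3/5.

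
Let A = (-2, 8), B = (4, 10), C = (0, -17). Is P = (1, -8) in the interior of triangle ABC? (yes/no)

Barycentric coordinates of P: (9/154, 43/154, 51/77).
The three coordinates are positive, positive, positive; a point is interior exactly when all three are positive.

yes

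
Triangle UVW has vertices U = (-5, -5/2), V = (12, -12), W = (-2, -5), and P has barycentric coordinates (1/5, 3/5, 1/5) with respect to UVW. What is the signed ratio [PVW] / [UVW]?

The signed ratio [PVW]/[UVW] equals the barycentric coordinate of P at vertex U, which is 1/5.

1/5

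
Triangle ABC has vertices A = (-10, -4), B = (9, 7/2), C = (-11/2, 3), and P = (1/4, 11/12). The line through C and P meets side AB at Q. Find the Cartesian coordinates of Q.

Barycentric coordinates of P with respect to ABC: (1/3, 1/2, 1/6).
On side AB the C-coordinate is zero; dropping P's C-weight 1/6 and renormalizing the remaining 1/3 : 1/2 gives weights 2/5, 3/5 on A, B.
Q = (2/5)·(-10, -4) + (3/5)·(9, 7/2) = (7/5, 1/2).

(7/5, 1/2)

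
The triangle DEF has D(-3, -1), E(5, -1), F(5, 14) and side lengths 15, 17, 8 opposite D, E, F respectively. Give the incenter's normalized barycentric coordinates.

(3/8, 17/40, 1/5)

The incenter has barycentric coordinates proportional to the opposite side lengths: (15 : 17 : 8).
Normalizing by 15+17+8 = 40 gives (3/8, 17/40, 1/5).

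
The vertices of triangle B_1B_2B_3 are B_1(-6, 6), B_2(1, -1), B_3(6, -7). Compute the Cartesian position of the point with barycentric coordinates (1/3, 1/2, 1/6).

(-1/2, 1/3)

M = (1/3)·B_1 + (1/2)·B_2 + (1/6)·B_3.
x-coordinate: (1/3)·(-6) + (1/2)·1 + (1/6)·6 = -1/2.
y-coordinate: (1/3)·6 + (1/2)·(-1) + (1/6)·(-7) = 1/3.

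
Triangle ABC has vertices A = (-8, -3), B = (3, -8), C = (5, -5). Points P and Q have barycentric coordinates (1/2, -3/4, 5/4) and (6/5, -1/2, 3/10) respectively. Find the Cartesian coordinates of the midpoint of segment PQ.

(-24/5, -57/40)

Barycentric coordinates of the midpoint are the average: (17/20, -5/8, 31/40).
Converting: (17/20)·A + (-5/8)·B + (31/40)·C = (-24/5, -57/40).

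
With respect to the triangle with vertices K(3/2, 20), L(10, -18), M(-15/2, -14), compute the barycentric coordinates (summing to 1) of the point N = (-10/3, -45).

(-5/6, 2/3, 7/6)

Signed area of the reference triangle: [KLM] = ½·((3/2)·(-18−(-14)) + 10·(-14−20) + (-15/2)·(20−(-18))) = ½·(-6 − 340 − 285) = -631/2.
[NLM] = ½·((-10/3)·(-18−(-14)) + 10·(-14−(-45)) + (-15/2)·(-45−(-18))) = ½·(40/3 + 310 + 405/2) = 3155/12, so the K-coordinate is (3155/12)/(-631/2) = -5/6.
[KNM] = ½·((3/2)·(-45−(-14)) + (-10/3)·(-14−20) + (-15/2)·(20−(-45))) = ½·(-93/2 + 340/3 − 975/2) = -631/3, so the L-coordinate is 2/3.
[KLN] = ½·((3/2)·(-18−(-45)) + 10·(-45−20) + (-10/3)·(20−(-18))) = ½·(81/2 − 650 − 380/3) = -4417/12, so the M-coordinate is 7/6.
Check: -5/6 + 2/3 + 7/6 = 1.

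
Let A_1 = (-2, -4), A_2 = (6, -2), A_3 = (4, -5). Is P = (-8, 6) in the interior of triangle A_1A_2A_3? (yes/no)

no

Barycentric coordinates of P: (29/10, 27/10, -23/5).
The three coordinates are positive, positive, negative; a point is interior exactly when all three are positive.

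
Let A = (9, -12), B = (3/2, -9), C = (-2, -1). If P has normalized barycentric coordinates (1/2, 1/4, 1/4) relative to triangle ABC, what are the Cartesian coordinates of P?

(35/8, -17/2)

P = (1/2)·A + (1/4)·B + (1/4)·C.
x-coordinate: (1/2)·9 + (1/4)·(3/2) + (1/4)·(-2) = 35/8.
y-coordinate: (1/2)·(-12) + (1/4)·(-9) + (1/4)·(-1) = -17/2.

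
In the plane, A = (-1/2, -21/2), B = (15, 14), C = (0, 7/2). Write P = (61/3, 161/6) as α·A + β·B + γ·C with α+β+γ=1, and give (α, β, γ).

(-2/3, 4/3, 1/3)

Signed area of the reference triangle: [ABC] = ½·((-1/2)·(14−(7/2)) + 15·(7/2−(-21/2)) + 0·(-21/2−14)) = ½·(-21/4 + 210 + 0) = 819/8.
[PBC] = ½·((61/3)·(14−(7/2)) + 15·(7/2−(161/6)) + 0·(161/6−14)) = ½·(427/2 − 350 + 0) = -273/4, so the A-coordinate is (-273/4)/(819/8) = -2/3.
[APC] = ½·((-1/2)·(161/6−(7/2)) + (61/3)·(7/2−(-21/2)) + 0·(-21/2−(161/6))) = ½·(-35/3 + 854/3 + 0) = 273/2, so the B-coordinate is 4/3.
[ABP] = ½·((-1/2)·(14−(161/6)) + 15·(161/6−(-21/2)) + (61/3)·(-21/2−14)) = ½·(77/12 + 560 − 2989/6) = 273/8, so the C-coordinate is 1/3.
Check: -2/3 + 4/3 + 1/3 = 1.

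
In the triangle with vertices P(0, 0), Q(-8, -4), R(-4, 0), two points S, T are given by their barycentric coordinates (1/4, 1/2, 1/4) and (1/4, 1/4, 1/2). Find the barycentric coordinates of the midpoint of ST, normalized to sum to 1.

Since both coordinate triples sum to 1, the midpoint's barycentrics are the componentwise average.
(1/4+1/4)/2 = 1/4; similarly 3/8 and 3/8.

(1/4, 3/8, 3/8)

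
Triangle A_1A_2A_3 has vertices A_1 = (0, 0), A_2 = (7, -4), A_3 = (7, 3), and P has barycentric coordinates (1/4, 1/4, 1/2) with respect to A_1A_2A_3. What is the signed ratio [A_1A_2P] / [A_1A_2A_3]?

1/2

The signed ratio [A_1A_2P]/[A_1A_2A_3] equals the barycentric coordinate of P at vertex A_3, which is 1/2.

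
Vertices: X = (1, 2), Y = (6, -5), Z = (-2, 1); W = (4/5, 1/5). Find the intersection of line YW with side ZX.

(-1/2, 3/2)

Barycentric coordinates of W with respect to XYZ: (2/5, 1/5, 2/5).
On side ZX the Y-coordinate is zero; dropping W's Y-weight 1/5 and renormalizing the remaining 2/5 : 2/5 gives weights 1/2, 1/2 on Z, X.
V = (1/2)·(-2, 1) + (1/2)·(1, 2) = (-1/2, 3/2).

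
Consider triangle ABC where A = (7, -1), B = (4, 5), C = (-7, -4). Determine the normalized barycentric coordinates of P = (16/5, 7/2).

(1/10, 4/5, 1/10)

Signed area of the reference triangle: [ABC] = ½·(7·(5−(-4)) + 4·(-4−(-1)) + (-7)·(-1−5)) = ½·(63 − 12 + 42) = 93/2.
[PBC] = ½·((16/5)·(5−(-4)) + 4·(-4−(7/2)) + (-7)·(7/2−5)) = ½·(144/5 − 30 + 21/2) = 93/20, so the A-coordinate is (93/20)/(93/2) = 1/10.
[APC] = ½·(7·(7/2−(-4)) + (16/5)·(-4−(-1)) + (-7)·(-1−(7/2))) = ½·(105/2 − 48/5 + 63/2) = 186/5, so the B-coordinate is 4/5.
[ABP] = ½·(7·(5−(7/2)) + 4·(7/2−(-1)) + (16/5)·(-1−5)) = ½·(21/2 + 18 − 96/5) = 93/20, so the C-coordinate is 1/10.
Check: 1/10 + 4/5 + 1/10 = 1.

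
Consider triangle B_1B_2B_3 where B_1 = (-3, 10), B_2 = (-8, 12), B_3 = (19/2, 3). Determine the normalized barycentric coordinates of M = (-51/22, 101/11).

(2/11, 6/11, 3/11)

Signed area of the reference triangle: [B_1B_2B_3] = ½·((-3)·(12−3) + (-8)·(3−10) + (19/2)·(10−12)) = ½·(-27 + 56 − 19) = 5.
[MB_2B_3] = ½·((-51/22)·(12−3) + (-8)·(3−(101/11)) + (19/2)·(101/11−12)) = ½·(-459/22 + 544/11 − 589/22) = 10/11, so the B_1-coordinate is (10/11)/5 = 2/11.
[B_1MB_3] = ½·((-3)·(101/11−3) + (-51/22)·(3−10) + (19/2)·(10−(101/11))) = ½·(-204/11 + 357/22 + 171/22) = 30/11, so the B_2-coordinate is 6/11.
[B_1B_2M] = ½·((-3)·(12−(101/11)) + (-8)·(101/11−10) + (-51/22)·(10−12)) = ½·(-93/11 + 72/11 + 51/11) = 15/11, so the B_3-coordinate is 3/11.
Check: 2/11 + 6/11 + 3/11 = 1.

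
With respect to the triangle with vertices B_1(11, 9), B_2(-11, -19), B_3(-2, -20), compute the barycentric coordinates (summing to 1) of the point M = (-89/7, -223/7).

(-3/7, 4/7, 6/7)

Signed area of the reference triangle: [B_1B_2B_3] = ½·(11·(-19−(-20)) + (-11)·(-20−9) + (-2)·(9−(-19))) = ½·(11 + 319 − 56) = 137.
[MB_2B_3] = ½·((-89/7)·(-19−(-20)) + (-11)·(-20−(-223/7)) + (-2)·(-223/7−(-19))) = ½·(-89/7 − 913/7 + 180/7) = -411/7, so the B_1-coordinate is (-411/7)/137 = -3/7.
[B_1MB_3] = ½·(11·(-223/7−(-20)) + (-89/7)·(-20−9) + (-2)·(9−(-223/7))) = ½·(-913/7 + 2581/7 − 572/7) = 548/7, so the B_2-coordinate is 4/7.
[B_1B_2M] = ½·(11·(-19−(-223/7)) + (-11)·(-223/7−9) + (-89/7)·(9−(-19))) = ½·(990/7 + 3146/7 − 356) = 822/7, so the B_3-coordinate is 6/7.
Check: -3/7 + 4/7 + 6/7 = 1.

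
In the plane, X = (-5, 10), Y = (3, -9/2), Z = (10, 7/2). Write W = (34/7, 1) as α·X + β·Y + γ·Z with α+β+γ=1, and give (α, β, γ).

Signed area of the reference triangle: [XYZ] = ½·((-5)·(-9/2−(7/2)) + 3·(7/2−10) + 10·(10−(-9/2))) = ½·(40 − 39/2 + 145) = 331/4.
[WYZ] = ½·((34/7)·(-9/2−(7/2)) + 3·(7/2−1) + 10·(1−(-9/2))) = ½·(-272/7 + 15/2 + 55) = 331/28, so the X-coordinate is (331/28)/(331/4) = 1/7.
[XWZ] = ½·((-5)·(1−(7/2)) + (34/7)·(7/2−10) + 10·(10−1)) = ½·(25/2 − 221/7 + 90) = 993/28, so the Y-coordinate is 3/7.
[XYW] = ½·((-5)·(-9/2−1) + 3·(1−10) + (34/7)·(10−(-9/2))) = ½·(55/2 − 27 + 493/7) = 993/28, so the Z-coordinate is 3/7.
Check: 1/7 + 3/7 + 3/7 = 1.

(1/7, 3/7, 3/7)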